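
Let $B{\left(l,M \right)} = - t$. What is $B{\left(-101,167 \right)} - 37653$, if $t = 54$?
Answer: $-37707$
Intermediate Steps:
$B{\left(l,M \right)} = -54$ ($B{\left(l,M \right)} = \left(-1\right) 54 = -54$)
$B{\left(-101,167 \right)} - 37653 = -54 - 37653 = -37707$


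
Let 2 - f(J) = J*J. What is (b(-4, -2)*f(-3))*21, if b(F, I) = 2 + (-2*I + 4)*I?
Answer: 2058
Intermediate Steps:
f(J) = 2 - J**2 (f(J) = 2 - J*J = 2 - J**2)
b(F, I) = 2 + I*(4 - 2*I) (b(F, I) = 2 + (4 - 2*I)*I = 2 + I*(4 - 2*I))
(b(-4, -2)*f(-3))*21 = ((2 - 2*(-2)**2 + 4*(-2))*(2 - 1*(-3)**2))*21 = ((2 - 2*4 - 8)*(2 - 1*9))*21 = ((2 - 8 - 8)*(2 - 9))*21 = -14*(-7)*21 = 98*21 = 2058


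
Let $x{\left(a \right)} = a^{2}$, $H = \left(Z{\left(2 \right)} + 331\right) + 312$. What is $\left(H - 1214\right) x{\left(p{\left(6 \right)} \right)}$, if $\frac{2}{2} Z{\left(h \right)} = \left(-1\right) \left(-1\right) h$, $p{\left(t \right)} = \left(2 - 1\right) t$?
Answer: $-20484$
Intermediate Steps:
$p{\left(t \right)} = t$ ($p{\left(t \right)} = 1 t = t$)
$Z{\left(h \right)} = h$ ($Z{\left(h \right)} = \left(-1\right) \left(-1\right) h = 1 h = h$)
$H = 645$ ($H = \left(2 + 331\right) + 312 = 333 + 312 = 645$)
$\left(H - 1214\right) x{\left(p{\left(6 \right)} \right)} = \left(645 - 1214\right) 6^{2} = \left(-569\right) 36 = -20484$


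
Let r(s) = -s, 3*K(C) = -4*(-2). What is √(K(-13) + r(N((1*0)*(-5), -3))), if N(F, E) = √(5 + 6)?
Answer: √(24 - 9*√11)/3 ≈ 0.8062*I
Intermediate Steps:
K(C) = 8/3 (K(C) = (-4*(-2))/3 = (⅓)*8 = 8/3)
N(F, E) = √11
√(K(-13) + r(N((1*0)*(-5), -3))) = √(8/3 - √11)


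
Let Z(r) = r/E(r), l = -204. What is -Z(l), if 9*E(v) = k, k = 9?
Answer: 204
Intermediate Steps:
E(v) = 1 (E(v) = (1/9)*9 = 1)
Z(r) = r (Z(r) = r/1 = r*1 = r)
-Z(l) = -1*(-204) = 204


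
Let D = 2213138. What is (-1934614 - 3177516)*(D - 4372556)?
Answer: 11039225540340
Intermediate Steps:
(-1934614 - 3177516)*(D - 4372556) = (-1934614 - 3177516)*(2213138 - 4372556) = -5112130*(-2159418) = 11039225540340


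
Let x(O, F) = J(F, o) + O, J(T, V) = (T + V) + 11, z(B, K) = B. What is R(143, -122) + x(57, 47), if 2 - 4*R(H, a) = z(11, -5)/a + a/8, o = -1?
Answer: 115495/976 ≈ 118.34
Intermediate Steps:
R(H, a) = ½ - 11/(4*a) - a/32 (R(H, a) = ½ - (11/a + a/8)/4 = ½ + (-11/(4*a) - a/32) = ½ - 11/(4*a) - a/32)
J(T, V) = 11 + T + V
x(O, F) = 10 + F + O (x(O, F) = (11 + F - 1) + O = (10 + F) + O = 10 + F + O)
R(143, -122) + x(57, 47) = (1/32)*(-88 - 1*(-122)*(-16 - 122))/(-122) + (10 + 47 + 57) = (1/32)*(-1/122)*(-88 - 1*(-122)*(-138)) + 114 = (1/32)*(-1/122)*(-88 - 16836) + 114 = (1/32)*(-1/122)*(-16924) + 114 = 4231/976 + 114 = 115495/976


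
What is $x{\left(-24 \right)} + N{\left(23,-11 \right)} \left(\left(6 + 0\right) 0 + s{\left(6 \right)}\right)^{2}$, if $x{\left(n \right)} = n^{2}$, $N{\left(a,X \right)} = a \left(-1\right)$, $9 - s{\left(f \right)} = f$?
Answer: $369$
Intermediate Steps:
$s{\left(f \right)} = 9 - f$
$N{\left(a,X \right)} = - a$
$x{\left(-24 \right)} + N{\left(23,-11 \right)} \left(\left(6 + 0\right) 0 + s{\left(6 \right)}\right)^{2} = \left(-24\right)^{2} + \left(-1\right) 23 \left(\left(6 + 0\right) 0 + \left(9 - 6\right)\right)^{2} = 576 - 23 \left(6 \cdot 0 + \left(9 - 6\right)\right)^{2} = 576 - 23 \left(0 + 3\right)^{2} = 576 - 23 \cdot 3^{2} = 576 - 207 = 369$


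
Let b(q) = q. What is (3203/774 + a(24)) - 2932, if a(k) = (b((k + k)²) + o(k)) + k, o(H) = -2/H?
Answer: -928715/1548 ≈ -599.95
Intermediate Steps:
a(k) = k - 2/k + 4*k² (a(k) = ((k + k)² - 2/k) + k = ((2*k)² - 2/k) + k = (4*k² - 2/k) + k = (-2/k + 4*k²) + k = k - 2/k + 4*k²)
(3203/774 + a(24)) - 2932 = (3203/774 + (24 - 2/24 + 4*24²)) - 2932 = (3203*(1/774) + (24 - 2*1/24 + 4*576)) - 2932 = (3203/774 + (24 - 1/12 + 2304)) - 2932 = (3203/774 + 27935/12) - 2932 = 3610021/1548 - 2932 = -928715/1548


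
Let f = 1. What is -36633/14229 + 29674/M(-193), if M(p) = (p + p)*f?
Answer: -72728614/915399 ≈ -79.450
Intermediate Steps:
M(p) = 2*p (M(p) = (p + p)*1 = (2*p)*1 = 2*p)
-36633/14229 + 29674/M(-193) = -36633/14229 + 29674/((2*(-193))) = -36633*1/14229 + 29674/(-386) = -12211/4743 + 29674*(-1/386) = -12211/4743 - 14837/193 = -72728614/915399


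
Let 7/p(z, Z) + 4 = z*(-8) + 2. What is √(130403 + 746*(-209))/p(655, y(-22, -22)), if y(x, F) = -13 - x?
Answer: -5242*I*√25511/7 ≈ -1.1961e+5*I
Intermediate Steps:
p(z, Z) = 7/(-2 - 8*z) (p(z, Z) = 7/(-4 + (z*(-8) + 2)) = 7/(-4 + (-8*z + 2)) = 7/(-4 + (2 - 8*z)) = 7/(-2 - 8*z))
√(130403 + 746*(-209))/p(655, y(-22, -22)) = √(130403 + 746*(-209))/((-7/(2 + 8*655))) = √(130403 - 155914)/((-7/(2 + 5240))) = √(-25511)/((-7/5242)) = (I*√25511)/((-7*1/5242)) = (I*√25511)/(-7/5242) = (I*√25511)*(-5242/7) = -5242*I*√25511/7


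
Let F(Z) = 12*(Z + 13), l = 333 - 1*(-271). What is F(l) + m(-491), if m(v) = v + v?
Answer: 6422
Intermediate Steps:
m(v) = 2*v
l = 604 (l = 333 + 271 = 604)
F(Z) = 156 + 12*Z (F(Z) = 12*(13 + Z) = 156 + 12*Z)
F(l) + m(-491) = (156 + 12*604) + 2*(-491) = (156 + 7248) - 982 = 7404 - 982 = 6422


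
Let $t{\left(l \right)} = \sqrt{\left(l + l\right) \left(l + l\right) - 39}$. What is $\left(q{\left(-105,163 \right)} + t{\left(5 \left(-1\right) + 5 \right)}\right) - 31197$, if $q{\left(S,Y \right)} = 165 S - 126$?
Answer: $-48648 + i \sqrt{39} \approx -48648.0 + 6.245 i$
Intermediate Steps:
$q{\left(S,Y \right)} = -126 + 165 S$
$t{\left(l \right)} = \sqrt{-39 + 4 l^{2}}$ ($t{\left(l \right)} = \sqrt{2 l 2 l - 39} = \sqrt{4 l^{2} - 39} = \sqrt{-39 + 4 l^{2}}$)
$\left(q{\left(-105,163 \right)} + t{\left(5 \left(-1\right) + 5 \right)}\right) - 31197 = \left(\left(-126 + 165 \left(-105\right)\right) + \sqrt{-39 + 4 \left(5 \left(-1\right) + 5\right)^{2}}\right) - 31197 = \left(\left(-126 - 17325\right) + \sqrt{-39 + 4 \left(-5 + 5\right)^{2}}\right) - 31197 = \left(-17451 + \sqrt{-39 + 4 \cdot 0^{2}}\right) - 31197 = \left(-17451 + \sqrt{-39 + 4 \cdot 0}\right) - 31197 = \left(-17451 + \sqrt{-39 + 0}\right) - 31197 = \left(-17451 + \sqrt{-39}\right) - 31197 = \left(-17451 + i \sqrt{39}\right) - 31197 = -48648 + i \sqrt{39}$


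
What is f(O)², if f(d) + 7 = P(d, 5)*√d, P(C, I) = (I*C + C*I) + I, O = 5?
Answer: 15174 - 770*√5 ≈ 13452.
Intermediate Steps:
P(C, I) = I + 2*C*I (P(C, I) = (C*I + C*I) + I = 2*C*I + I = I + 2*C*I)
f(d) = -7 + √d*(5 + 10*d) (f(d) = -7 + (5*(1 + 2*d))*√d = -7 + (5 + 10*d)*√d = -7 + √d*(5 + 10*d))
f(O)² = (-7 + √5*(5 + 10*5))² = (-7 + √5*(5 + 50))² = (-7 + √5*55)² = (-7 + 55*√5)²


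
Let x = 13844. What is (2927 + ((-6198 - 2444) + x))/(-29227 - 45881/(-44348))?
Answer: -32773172/117828465 ≈ -0.27814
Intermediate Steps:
(2927 + ((-6198 - 2444) + x))/(-29227 - 45881/(-44348)) = (2927 + ((-6198 - 2444) + 13844))/(-29227 - 45881/(-44348)) = (2927 + (-8642 + 13844))/(-29227 - 45881*(-1/44348)) = (2927 + 5202)/(-29227 + 45881/44348) = 8129/(-1296113115/44348) = 8129*(-44348/1296113115) = -32773172/117828465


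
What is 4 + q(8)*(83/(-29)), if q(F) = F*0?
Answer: 4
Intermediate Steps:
q(F) = 0
4 + q(8)*(83/(-29)) = 4 + 0*(83/(-29)) = 4 + 0*(83*(-1/29)) = 4 + 0*(-83/29) = 4 + 0 = 4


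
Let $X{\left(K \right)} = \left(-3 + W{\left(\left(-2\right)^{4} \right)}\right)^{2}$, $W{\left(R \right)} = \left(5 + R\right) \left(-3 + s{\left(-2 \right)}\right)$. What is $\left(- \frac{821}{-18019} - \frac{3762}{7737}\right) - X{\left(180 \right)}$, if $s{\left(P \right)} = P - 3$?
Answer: $- \frac{1358879018708}{46471001} \approx -29241.0$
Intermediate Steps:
$s{\left(P \right)} = -3 + P$ ($s{\left(P \right)} = P - 3 = -3 + P$)
$W{\left(R \right)} = -40 - 8 R$ ($W{\left(R \right)} = \left(5 + R\right) \left(-3 - 5\right) = \left(5 + R\right) \left(-8\right) = -40 - 8 R$)
$X{\left(K \right)} = 29241$ ($X{\left(K \right)} = \left(-3 - \left(40 + 8 \left(-2\right)^{4}\right)\right)^{2} = \left(-3 - 168\right)^{2} = \left(-171\right)^{2} = 29241$)
$\left(- \frac{821}{-18019} - \frac{3762}{7737}\right) - X{\left(180 \right)} = \left(- \frac{821}{-18019} - \frac{3762}{7737}\right) - 29241 = \left(\left(-821\right) \left(- \frac{1}{18019}\right) - \frac{1254}{2579}\right) - 29241 = \left(\frac{821}{18019} - \frac{1254}{2579}\right) - 29241 = - \frac{20478467}{46471001} - 29241 = - \frac{1358879018708}{46471001}$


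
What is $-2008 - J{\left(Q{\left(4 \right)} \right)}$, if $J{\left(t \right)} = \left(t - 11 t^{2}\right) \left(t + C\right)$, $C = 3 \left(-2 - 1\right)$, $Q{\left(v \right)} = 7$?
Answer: $-3072$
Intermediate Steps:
$C = -9$ ($C = 3 \left(-3\right) = -9$)
$J{\left(t \right)} = \left(-9 + t\right) \left(t - 11 t^{2}\right)$ ($J{\left(t \right)} = \left(t - 11 t^{2}\right) \left(t - 9\right) = \left(t - 11 t^{2}\right) \left(-9 + t\right) = \left(-9 + t\right) \left(t - 11 t^{2}\right)$)
$-2008 - J{\left(Q{\left(4 \right)} \right)} = -2008 - 7 \left(-9 - 11 \cdot 7^{2} + 100 \cdot 7\right) = -2008 - 7 \left(-9 - 539 + 700\right) = -2008 - 7 \cdot 152 = -2008 - 1064 = -3072$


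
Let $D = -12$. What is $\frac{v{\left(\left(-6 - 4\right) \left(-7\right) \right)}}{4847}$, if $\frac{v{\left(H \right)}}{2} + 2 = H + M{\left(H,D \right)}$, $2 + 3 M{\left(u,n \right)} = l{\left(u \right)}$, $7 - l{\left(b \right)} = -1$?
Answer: $\frac{140}{4847} \approx 0.028884$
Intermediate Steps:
$l{\left(b \right)} = 8$ ($l{\left(b \right)} = 7 - -1 = 7 + 1 = 8$)
$M{\left(u,n \right)} = 2$ ($M{\left(u,n \right)} = - \frac{2}{3} + \frac{1}{3} \cdot 8 = - \frac{2}{3} + \frac{8}{3} = 2$)
$v{\left(H \right)} = 2 H$ ($v{\left(H \right)} = -4 + 2 \left(H + 2\right) = -4 + 2 \left(2 + H\right) = -4 + \left(4 + 2 H\right) = 2 H$)
$\frac{v{\left(\left(-6 - 4\right) \left(-7\right) \right)}}{4847} = \frac{2 \left(-6 - 4\right) \left(-7\right)}{4847} = 2 \left(\left(-10\right) \left(-7\right)\right) \frac{1}{4847} = 2 \cdot 70 \cdot \frac{1}{4847} = 140 \cdot \frac{1}{4847} = \frac{140}{4847}$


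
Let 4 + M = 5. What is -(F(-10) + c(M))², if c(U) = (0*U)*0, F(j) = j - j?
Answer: 0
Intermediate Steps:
M = 1 (M = -4 + 5 = 1)
F(j) = 0
c(U) = 0 (c(U) = 0*0 = 0)
-(F(-10) + c(M))² = -(0 + 0)² = -1*0² = -1*0 = 0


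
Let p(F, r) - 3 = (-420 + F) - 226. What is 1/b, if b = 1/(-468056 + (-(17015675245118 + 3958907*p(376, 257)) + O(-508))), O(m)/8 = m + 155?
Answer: -17014618687829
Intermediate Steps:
O(m) = 1240 + 8*m (O(m) = 8*(m + 155) = 8*(155 + m) = 1240 + 8*m)
p(F, r) = -643 + F (p(F, r) = 3 + ((-420 + F) - 226) = 3 + (-646 + F) = -643 + F)
b = -1/17014618687829 (b = 1/(-468056 + (-3958907/(1/((-643 + 376) + 4298074)) + (1240 + 8*(-508)))) = 1/(-468056 + (-3958907/(1/(-267 + 4298074)) + (1240 - 4064))) = 1/(-468056 + (-3958907/(1/4297807) - 2824)) = 1/(-468056 + (-3958907/1/4297807 - 2824)) = 1/(-468056 + (-3958907*4297807 - 2824)) = 1/(-468056 + (-17014618216949 - 2824)) = 1/(-468056 - 17014618219773) = 1/(-17014618687829) = -1/17014618687829 ≈ -5.8773e-14)
1/b = 1/(-1/17014618687829) = -17014618687829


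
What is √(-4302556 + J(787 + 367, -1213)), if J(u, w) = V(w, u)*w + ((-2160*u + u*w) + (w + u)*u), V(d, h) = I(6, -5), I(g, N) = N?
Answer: 17*I*√28571 ≈ 2873.5*I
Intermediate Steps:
V(d, h) = -5
J(u, w) = -2160*u - 5*w + u*w + u*(u + w) (J(u, w) = -5*w + ((-2160*u + u*w) + (w + u)*u) = -5*w + ((-2160*u + u*w) + (u + w)*u) = -5*w + ((-2160*u + u*w) + u*(u + w)) = -5*w + (-2160*u + u*w + u*(u + w)) = -2160*u - 5*w + u*w + u*(u + w))
√(-4302556 + J(787 + 367, -1213)) = √(-4302556 + ((787 + 367)² - 2160*(787 + 367) - 5*(-1213) + 2*(787 + 367)*(-1213))) = √(-4302556 + (1154² - 2160*1154 + 6065 + 2*1154*(-1213))) = √(-4302556 + (1331716 - 2492640 + 6065 - 2799604)) = √(-4302556 - 3954463) = √(-8257019) = 17*I*√28571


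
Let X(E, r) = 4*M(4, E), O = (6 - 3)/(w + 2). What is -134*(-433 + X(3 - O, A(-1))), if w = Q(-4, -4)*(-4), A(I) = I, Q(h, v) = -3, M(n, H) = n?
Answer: 55878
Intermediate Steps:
w = 12 (w = -3*(-4) = 12)
O = 3/14 (O = (6 - 3)/(12 + 2) = 3/14 ≈ 0.21429)
X(E, r) = 16 (X(E, r) = 4*4 = 16)
-134*(-433 + X(3 - O, A(-1))) = -134*(-433 + 16) = -134*(-417) = 55878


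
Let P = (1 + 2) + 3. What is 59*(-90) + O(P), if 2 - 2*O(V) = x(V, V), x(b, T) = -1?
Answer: -10617/2 ≈ -5308.5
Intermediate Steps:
P = 6 (P = 3 + 3 = 6)
O(V) = 3/2 (O(V) = 1 - 1/2*(-1) = 1 + 1/2 = 3/2)
59*(-90) + O(P) = 59*(-90) + 3/2 = -5310 + 3/2 = -10617/2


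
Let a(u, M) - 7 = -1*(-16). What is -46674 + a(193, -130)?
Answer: -46651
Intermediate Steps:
a(u, M) = 23 (a(u, M) = 7 - 1*(-16) = 7 + 16 = 23)
-46674 + a(193, -130) = -46674 + 23 = -46651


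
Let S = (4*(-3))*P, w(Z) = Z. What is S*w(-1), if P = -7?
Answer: -84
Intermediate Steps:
S = 84 (S = (4*(-3))*(-7) = -12*(-7) = 84)
S*w(-1) = 84*(-1) = -84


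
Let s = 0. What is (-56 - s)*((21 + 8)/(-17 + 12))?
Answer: 1624/5 ≈ 324.80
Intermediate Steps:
(-56 - s)*((21 + 8)/(-17 + 12)) = (-56 - 1*0)*((21 + 8)/(-17 + 12)) = (-56 + 0)*(29/(-5)) = -1624*(-1)/5 = -56*(-29/5) = 1624/5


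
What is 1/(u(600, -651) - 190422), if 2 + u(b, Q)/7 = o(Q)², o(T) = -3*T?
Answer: 1/26509027 ≈ 3.7723e-8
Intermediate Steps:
u(b, Q) = -14 + 63*Q² (u(b, Q) = -14 + 7*(-3*Q)² = -14 + 7*(9*Q²) = -14 + 63*Q²)
1/(u(600, -651) - 190422) = 1/((-14 + 63*(-651)²) - 190422) = 1/((-14 + 63*423801) - 190422) = 1/((-14 + 26699463) - 190422) = 1/(26699449 - 190422) = 1/26509027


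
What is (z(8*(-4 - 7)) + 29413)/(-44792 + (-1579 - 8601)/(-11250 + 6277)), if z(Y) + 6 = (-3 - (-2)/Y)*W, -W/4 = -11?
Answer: -24263267/37123406 ≈ -0.65358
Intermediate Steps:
W = 44 (W = -4*(-11) = 44)
z(Y) = -138 + 88/Y (z(Y) = -6 + (-3 - (-2)/Y)*44 = -6 + (-3 + 2/Y)*44 = -6 + (-132 + 88/Y) = -138 + 88/Y)
(z(8*(-4 - 7)) + 29413)/(-44792 + (-1579 - 8601)/(-11250 + 6277)) = ((-138 + 88/((8*(-4 - 7)))) + 29413)/(-44792 + (-1579 - 8601)/(-11250 + 6277)) = ((-138 + 88/((8*(-11)))) + 29413)/(-44792 - 10180/(-4973)) = ((-138 + 88/(-88)) + 29413)/(-44792 - 10180*(-1/4973)) = ((-138 + 88*(-1/88)) + 29413)/(-44792 + 10180/4973) = ((-138 - 1) + 29413)/(-222740436/4973) = (-139 + 29413)*(-4973/222740436) = 29274*(-4973/222740436) = -24263267/37123406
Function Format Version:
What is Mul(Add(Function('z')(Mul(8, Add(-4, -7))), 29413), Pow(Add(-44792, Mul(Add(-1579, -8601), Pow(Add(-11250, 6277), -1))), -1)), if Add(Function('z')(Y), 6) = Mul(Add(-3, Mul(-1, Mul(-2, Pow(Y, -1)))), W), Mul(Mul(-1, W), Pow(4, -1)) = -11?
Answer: Rational(-24263267, 37123406) ≈ -0.65358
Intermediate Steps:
W = 44 (W = Mul(-4, -11) = 44)
Function('z')(Y) = Add(-138, Mul(88, Pow(Y, -1))) (Function('z')(Y) = Add(-6, Mul(Add(-3, Mul(-1, Mul(-2, Pow(Y, -1)))), 44)) = Add(-6, Mul(Add(-3, Mul(2, Pow(Y, -1))), 44)) = Add(-6, Add(-132, Mul(88, Pow(Y, -1)))) = Add(-138, Mul(88, Pow(Y, -1))))
Mul(Add(Function('z')(Mul(8, Add(-4, -7))), 29413), Pow(Add(-44792, Mul(Add(-1579, -8601), Pow(Add(-11250, 6277), -1))), -1)) = Mul(Add(Add(-138, Mul(88, Pow(Mul(8, Add(-4, -7)), -1))), 29413), Pow(Add(-44792, Mul(Add(-1579, -8601), Pow(Add(-11250, 6277), -1))), -1)) = Mul(Add(Add(-138, Mul(88, Pow(Mul(8, -11), -1))), 29413), Pow(Add(-44792, Mul(-10180, Pow(-4973, -1))), -1)) = Mul(Add(Add(-138, Mul(88, Pow(-88, -1))), 29413), Pow(Add(-44792, Mul(-10180, Rational(-1, 4973))), -1)) = Mul(Add(Add(-138, Mul(88, Rational(-1, 88))), 29413), Pow(Add(-44792, Rational(10180, 4973)), -1)) = Mul(Add(Add(-138, -1), 29413), Pow(Rational(-222740436, 4973), -1)) = Mul(Add(-139, 29413), Rational(-4973, 222740436)) = Mul(29274, Rational(-4973, 222740436)) = Rational(-24263267, 37123406)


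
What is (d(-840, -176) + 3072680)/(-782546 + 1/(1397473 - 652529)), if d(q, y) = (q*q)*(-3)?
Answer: -712077070720/582952947423 ≈ -1.2215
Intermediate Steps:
d(q, y) = -3*q² (d(q, y) = q²*(-3) = -3*q²)
(d(-840, -176) + 3072680)/(-782546 + 1/(1397473 - 652529)) = (-3*(-840)² + 3072680)/(-782546 + 1/(1397473 - 652529)) = (-3*705600 + 3072680)/(-782546 + 1/744944) = (-2116800 + 3072680)/(-782546 + 1/744944) = 955880/(-582952947423/744944) = 955880*(-744944/582952947423) = -712077070720/582952947423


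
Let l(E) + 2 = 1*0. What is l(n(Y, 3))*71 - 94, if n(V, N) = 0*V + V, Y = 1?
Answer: -236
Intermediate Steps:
n(V, N) = V (n(V, N) = 0 + V = V)
l(E) = -2 (l(E) = -2 + 1*0 = -2 + 0 = -2)
l(n(Y, 3))*71 - 94 = -2*71 - 94 = -142 - 94 = -236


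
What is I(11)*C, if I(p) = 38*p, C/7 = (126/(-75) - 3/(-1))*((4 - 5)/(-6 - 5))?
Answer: 8778/25 ≈ 351.12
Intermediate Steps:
C = 21/25 (C = 7*((126/(-75) - 3/(-1))*((4 - 5)/(-6 - 5))) = 7*((126*(-1/75) - 3*(-1))*(-1/(-11))) = 7*((-42/25 + 3)*(-1*(-1/11))) = 7*((33/25)*(1/11)) = 7*(3/25) = 21/25 ≈ 0.84000)
I(11)*C = (38*11)*(21/25) = 418*(21/25) = 8778/25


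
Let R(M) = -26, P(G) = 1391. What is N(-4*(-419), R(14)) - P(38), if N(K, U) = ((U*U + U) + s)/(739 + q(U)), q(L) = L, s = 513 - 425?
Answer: -991045/713 ≈ -1390.0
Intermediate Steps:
s = 88
N(K, U) = (88 + U + U²)/(739 + U) (N(K, U) = ((U*U + U) + 88)/(739 + U) = ((U² + U) + 88)/(739 + U) = ((U + U²) + 88)/(739 + U) = (88 + U + U²)/(739 + U))
N(-4*(-419), R(14)) - P(38) = (88 - 26 + (-26)²)/(739 - 26) - 1*1391 = (88 - 26 + 676)/713 - 1391 = (1/713)*738 - 1391 = 738/713 - 1391 = -991045/713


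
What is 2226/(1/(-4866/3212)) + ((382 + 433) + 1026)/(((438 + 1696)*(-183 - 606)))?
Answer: -1576015189/467346 ≈ -3372.3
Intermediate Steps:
2226/(1/(-4866/3212)) + ((382 + 433) + 1026)/(((438 + 1696)*(-183 - 606))) = 2226/(1/(-4866*1/3212)) + (815 + 1026)/((2134*(-789))) = 2226/(1/(-2433/1606)) + 1841/(-1683726) = 2226/(-1606/2433) + 1841*(-1/1683726) = 2226*(-2433/1606) - 7/6402 = -2707929/803 - 7/6402 = -1576015189/467346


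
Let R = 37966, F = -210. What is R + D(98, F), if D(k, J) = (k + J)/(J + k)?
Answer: 37967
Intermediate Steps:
D(k, J) = 1 (D(k, J) = (J + k)/(J + k) = 1)
R + D(98, F) = 37966 + 1 = 37967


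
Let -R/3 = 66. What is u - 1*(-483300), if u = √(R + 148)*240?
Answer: 483300 + 1200*I*√2 ≈ 4.833e+5 + 1697.1*I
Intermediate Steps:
R = -198 (R = -3*66 = -198)
u = 1200*I*√2 (u = √(-198 + 148)*240 = √(-50)*240 = (5*I*√2)*240 = 1200*I*√2 ≈ 1697.1*I)
u - 1*(-483300) = 1200*I*√2 - 1*(-483300) = 1200*I*√2 + 483300 = 483300 + 1200*I*√2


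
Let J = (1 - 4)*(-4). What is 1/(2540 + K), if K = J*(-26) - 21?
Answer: 1/2207 ≈ 0.00045310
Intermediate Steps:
J = 12 (J = -3*(-4) = 12)
K = -333 (K = 12*(-26) - 21 = -312 - 21 = -333)
1/(2540 + K) = 1/(2540 - 333) = 1/2207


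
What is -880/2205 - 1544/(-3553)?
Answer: 55576/1566873 ≈ 0.035469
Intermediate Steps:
-880/2205 - 1544/(-3553) = -880*1/2205 - 1544*(-1/3553) = -176/441 + 1544/3553 = 55576/1566873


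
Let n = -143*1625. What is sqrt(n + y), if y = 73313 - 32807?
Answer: I*sqrt(191869) ≈ 438.03*I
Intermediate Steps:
n = -232375
y = 40506
sqrt(n + y) = sqrt(-232375 + 40506) = sqrt(-191869) = I*sqrt(191869)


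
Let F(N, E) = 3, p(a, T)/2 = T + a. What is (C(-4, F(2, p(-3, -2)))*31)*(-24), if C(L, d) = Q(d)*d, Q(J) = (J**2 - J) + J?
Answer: -20088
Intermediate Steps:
Q(J) = J**2
p(a, T) = 2*T + 2*a (p(a, T) = 2*(T + a) = 2*T + 2*a)
C(L, d) = d**3 (C(L, d) = d**2*d = d**3)
(C(-4, F(2, p(-3, -2)))*31)*(-24) = (3**3*31)*(-24) = (27*31)*(-24) = 837*(-24) = -20088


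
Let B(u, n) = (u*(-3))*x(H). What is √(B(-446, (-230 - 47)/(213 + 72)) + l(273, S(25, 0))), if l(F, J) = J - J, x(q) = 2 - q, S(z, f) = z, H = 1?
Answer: √1338 ≈ 36.579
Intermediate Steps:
B(u, n) = -3*u (B(u, n) = (u*(-3))*(2 - 1*1) = (-3*u)*(2 - 1) = -3*u*1 = -3*u)
l(F, J) = 0
√(B(-446, (-230 - 47)/(213 + 72)) + l(273, S(25, 0))) = √(-3*(-446) + 0) = √(1338 + 0) = √1338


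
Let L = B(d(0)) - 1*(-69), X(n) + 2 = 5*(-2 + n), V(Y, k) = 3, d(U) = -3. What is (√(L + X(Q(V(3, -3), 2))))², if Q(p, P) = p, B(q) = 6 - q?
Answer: 81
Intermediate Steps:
X(n) = -12 + 5*n (X(n) = -2 + 5*(-2 + n) = -2 + (-10 + 5*n) = -12 + 5*n)
L = 78 (L = (6 - 1*(-3)) - 1*(-69) = (6 + 3) + 69 = 9 + 69 = 78)
(√(L + X(Q(V(3, -3), 2))))² = (√(78 + (-12 + 5*3)))² = (√(78 + (-12 + 15)))² = (√(78 + 3))² = (√81)² = 9² = 81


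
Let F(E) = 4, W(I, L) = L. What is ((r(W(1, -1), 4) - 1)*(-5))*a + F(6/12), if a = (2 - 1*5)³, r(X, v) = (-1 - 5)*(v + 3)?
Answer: -5801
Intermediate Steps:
r(X, v) = -18 - 6*v (r(X, v) = -6*(3 + v) = -18 - 6*v)
a = -27 (a = (2 - 5)³ = (-3)³ = -27)
((r(W(1, -1), 4) - 1)*(-5))*a + F(6/12) = (((-18 - 6*4) - 1)*(-5))*(-27) + 4 = (((-18 - 24) - 1)*(-5))*(-27) + 4 = ((-42 - 1)*(-5))*(-27) + 4 = -43*(-5)*(-27) + 4 = 215*(-27) + 4 = -5805 + 4 = -5801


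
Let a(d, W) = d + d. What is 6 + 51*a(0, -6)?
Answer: 6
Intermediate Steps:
a(d, W) = 2*d
6 + 51*a(0, -6) = 6 + 51*(2*0) = 6 + 51*0 = 6 + 0 = 6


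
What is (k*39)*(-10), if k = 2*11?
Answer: -8580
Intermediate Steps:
k = 22
(k*39)*(-10) = (22*39)*(-10) = 858*(-10) = -8580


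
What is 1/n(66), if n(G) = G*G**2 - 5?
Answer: 1/287491 ≈ 3.4784e-6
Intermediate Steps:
n(G) = -5 + G**3 (n(G) = G**3 - 5 = -5 + G**3)
1/n(66) = 1/(-5 + 66**3) = 1/(-5 + 287496) = 1/287491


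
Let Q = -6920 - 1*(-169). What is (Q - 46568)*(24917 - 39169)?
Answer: 759902388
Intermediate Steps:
Q = -6751 (Q = -6920 + 169 = -6751)
(Q - 46568)*(24917 - 39169) = (-6751 - 46568)*(24917 - 39169) = -53319*(-14252) = 759902388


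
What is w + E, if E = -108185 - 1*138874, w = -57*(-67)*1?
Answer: -243240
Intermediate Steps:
w = 3819 (w = 3819*1 = 3819)
E = -247059 (E = -108185 - 138874 = -247059)
w + E = 3819 - 247059 = -243240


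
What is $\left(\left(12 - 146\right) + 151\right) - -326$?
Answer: $343$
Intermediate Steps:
$\left(\left(12 - 146\right) + 151\right) - -326 = \left(-134 + 151\right) + 326 = 17 + 326 = 343$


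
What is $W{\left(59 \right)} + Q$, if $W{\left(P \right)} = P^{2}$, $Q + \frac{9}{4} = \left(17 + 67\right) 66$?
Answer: $\frac{36091}{4} \approx 9022.8$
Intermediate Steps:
$Q = \frac{22167}{4}$ ($Q = - \frac{9}{4} + \left(17 + 67\right) 66 = - \frac{9}{4} + 84 \cdot 66 = - \frac{9}{4} + 5544 = \frac{22167}{4} \approx 5541.8$)
$W{\left(59 \right)} + Q = 59^{2} + \frac{22167}{4} = 3481 + \frac{22167}{4} = \frac{36091}{4}$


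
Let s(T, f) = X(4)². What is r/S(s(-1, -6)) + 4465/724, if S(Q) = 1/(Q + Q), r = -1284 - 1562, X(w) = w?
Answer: -65931663/724 ≈ -91066.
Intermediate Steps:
s(T, f) = 16 (s(T, f) = 4² = 16)
r = -2846
S(Q) = 1/(2*Q)
r/S(s(-1, -6)) + 4465/724 = -2846/((½)/16) + 4465/724 = -2846/((½)*(1/16)) + 4465*(1/724) = -2846/1/32 + 4465/724 = -2846*32 + 4465/724 = -91072 + 4465/724 = -65931663/724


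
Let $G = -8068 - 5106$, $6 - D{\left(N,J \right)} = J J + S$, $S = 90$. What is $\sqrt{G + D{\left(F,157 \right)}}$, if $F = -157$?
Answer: $i \sqrt{37907} \approx 194.7 i$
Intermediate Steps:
$D{\left(N,J \right)} = -84 - J^{2}$ ($D{\left(N,J \right)} = 6 - \left(J J + 90\right) = 6 - \left(J^{2} + 90\right) = 6 - \left(90 + J^{2}\right) = -84 - J^{2}$)
$G = -13174$
$\sqrt{G + D{\left(F,157 \right)}} = \sqrt{-13174 - 24733} = \sqrt{-37907} = i \sqrt{37907}$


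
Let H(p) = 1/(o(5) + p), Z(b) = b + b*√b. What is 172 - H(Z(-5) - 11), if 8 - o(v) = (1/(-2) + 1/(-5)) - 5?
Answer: 2241218/13029 - 500*I*√5/13029 ≈ 172.02 - 0.085811*I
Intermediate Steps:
Z(b) = b + b^(3/2)
o(v) = 137/10 (o(v) = 8 - ((1/(-2) + 1/(-5)) - 5) = 8 - ((1*(-½) + 1*(-⅕)) - 5) = 8 - ((-½ - ⅕) - 5) = 8 - (-7/10 - 5) = 8 - 1*(-57/10) = 8 + 57/10 = 137/10)
H(p) = 1/(137/10 + p)
172 - H(Z(-5) - 11) = 172 - 10/(137 + 10*((-5 + (-5)^(3/2)) - 11)) = 172 - 10/(137 + 10*((-5 - 5*I*√5) - 11)) = 172 - 10/(137 + 10*(-16 - 5*I*√5)) = 172 - 10/(137 + (-160 - 50*I*√5)) = 172 - 10/(-23 - 50*I*√5)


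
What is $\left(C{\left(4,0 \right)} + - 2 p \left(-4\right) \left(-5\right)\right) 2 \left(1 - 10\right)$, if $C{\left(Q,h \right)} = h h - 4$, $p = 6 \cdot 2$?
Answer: $8712$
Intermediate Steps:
$p = 12$
$C{\left(Q,h \right)} = -4 + h^{2}$ ($C{\left(Q,h \right)} = h^{2} - 4 = -4 + h^{2}$)
$\left(C{\left(4,0 \right)} + - 2 p \left(-4\right) \left(-5\right)\right) 2 \left(1 - 10\right) = \left(\left(-4 + 0^{2}\right) + \left(-2\right) 12 \left(-4\right) \left(-5\right)\right) 2 \left(1 - 10\right) = \left(\left(-4 + 0\right) + \left(-24\right) \left(-4\right) \left(-5\right)\right) 2 \left(-9\right) = \left(-4 + 96 \left(-5\right)\right) 2 \left(-9\right) = \left(-4 - 480\right) 2 \left(-9\right) = \left(-484\right) 2 \left(-9\right) = \left(-968\right) \left(-9\right) = 8712$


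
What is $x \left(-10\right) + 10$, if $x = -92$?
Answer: $930$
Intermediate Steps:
$x \left(-10\right) + 10 = \left(-92\right) \left(-10\right) + 10 = 920 + 10 = 930$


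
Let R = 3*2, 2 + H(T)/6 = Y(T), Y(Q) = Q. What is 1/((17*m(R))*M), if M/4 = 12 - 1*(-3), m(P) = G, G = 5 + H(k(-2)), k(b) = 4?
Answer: 1/17340 ≈ 5.7670e-5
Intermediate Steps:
H(T) = -12 + 6*T
G = 17 (G = 5 + (-12 + 6*4) = 5 + (-12 + 24) = 5 + 12 = 17)
R = 6
m(P) = 17
M = 60 (M = 4*(12 - 1*(-3)) = 4*(12 + 3) = 4*15 = 60)
1/((17*m(R))*M) = 1/((17*17)*60) = 1/(289*60) = 1/17340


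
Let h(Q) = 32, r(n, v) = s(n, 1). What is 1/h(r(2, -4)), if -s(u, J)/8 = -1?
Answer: 1/32 ≈ 0.031250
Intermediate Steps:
s(u, J) = 8 (s(u, J) = -8*(-1) = 8)
r(n, v) = 8
1/h(r(2, -4)) = 1/32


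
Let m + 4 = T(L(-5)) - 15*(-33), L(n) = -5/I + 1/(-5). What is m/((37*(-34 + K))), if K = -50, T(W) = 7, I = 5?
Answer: -83/518 ≈ -0.16023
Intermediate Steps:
L(n) = -6/5 (L(n) = -5/5 + 1/(-5) = -5*⅕ + 1*(-⅕) = -1 - ⅕ = -6/5)
m = 498 (m = -4 + (7 - 15*(-33)) = -4 + (7 + 495) = -4 + 502 = 498)
m/((37*(-34 + K))) = 498/((37*(-34 - 50))) = 498/((37*(-84))) = 498/(-3108) = 498*(-1/3108) = -83/518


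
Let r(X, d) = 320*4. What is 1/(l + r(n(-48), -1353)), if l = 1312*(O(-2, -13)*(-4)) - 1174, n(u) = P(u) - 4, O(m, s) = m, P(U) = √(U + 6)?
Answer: 1/10602 ≈ 9.4322e-5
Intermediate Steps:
P(U) = √(6 + U)
n(u) = -4 + √(6 + u) (n(u) = √(6 + u) - 4 = -4 + √(6 + u))
r(X, d) = 1280
l = 9322 (l = 1312*(-2*(-4)) - 1174 = 1312*8 - 1174 = 10496 - 1174 = 9322)
1/(l + r(n(-48), -1353)) = 1/(9322 + 1280) = 1/10602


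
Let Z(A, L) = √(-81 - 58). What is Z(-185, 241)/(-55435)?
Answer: -I*√139/55435 ≈ -0.00021268*I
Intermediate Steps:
Z(A, L) = I*√139 (Z(A, L) = √(-139) = I*√139)
Z(-185, 241)/(-55435) = (I*√139)/(-55435) = (I*√139)*(-1/55435) = -I*√139/55435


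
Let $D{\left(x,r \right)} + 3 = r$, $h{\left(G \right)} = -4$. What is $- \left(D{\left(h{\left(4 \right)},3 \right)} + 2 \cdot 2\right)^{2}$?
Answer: $-16$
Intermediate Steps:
$D{\left(x,r \right)} = -3 + r$
$- \left(D{\left(h{\left(4 \right)},3 \right)} + 2 \cdot 2\right)^{2} = - \left(\left(-3 + 3\right) + 2 \cdot 2\right)^{2} = - \left(0 + 4\right)^{2} = - 4^{2} = \left(-1\right) 16 = -16$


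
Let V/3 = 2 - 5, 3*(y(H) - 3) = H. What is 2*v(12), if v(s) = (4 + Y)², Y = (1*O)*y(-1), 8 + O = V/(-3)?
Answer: 1568/9 ≈ 174.22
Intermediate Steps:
y(H) = 3 + H/3
V = -9 (V = 3*(2 - 5) = 3*(-3) = -9)
O = -5 (O = -8 - 9/(-3) = -8 - 9*(-⅓) = -8 + 3 = -5)
Y = -40/3 (Y = (1*(-5))*(3 + (⅓)*(-1)) = -5*(3 - ⅓) = -5*8/3 = -40/3 ≈ -13.333)
v(s) = 784/9 (v(s) = (4 - 40/3)² = (-28/3)² = 784/9)
2*v(12) = 2*(784/9) = 1568/9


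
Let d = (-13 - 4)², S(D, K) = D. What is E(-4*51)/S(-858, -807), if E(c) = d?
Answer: -289/858 ≈ -0.33683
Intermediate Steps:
d = 289 (d = (-17)² = 289)
E(c) = 289
E(-4*51)/S(-858, -807) = 289/(-858) = 289*(-1/858) = -289/858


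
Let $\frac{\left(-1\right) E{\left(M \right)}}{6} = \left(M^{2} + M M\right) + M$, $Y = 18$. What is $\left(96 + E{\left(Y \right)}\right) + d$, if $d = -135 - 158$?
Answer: $-4193$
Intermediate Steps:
$E{\left(M \right)} = - 12 M^{2} - 6 M$ ($E{\left(M \right)} = - 6 \left(\left(M^{2} + M M\right) + M\right) = - 6 \left(\left(M^{2} + M^{2}\right) + M\right) = - 6 \left(2 M^{2} + M\right) = - 6 \left(M + 2 M^{2}\right) = - 12 M^{2} - 6 M$)
$d = -293$ ($d = -135 - 158 = -293$)
$\left(96 + E{\left(Y \right)}\right) + d = \left(96 - 108 \left(1 + 2 \cdot 18\right)\right) - 293 = \left(96 - 108 \left(1 + 36\right)\right) - 293 = \left(96 - 108 \cdot 37\right) - 293 = \left(96 - 3996\right) - 293 = -3900 - 293 = -4193$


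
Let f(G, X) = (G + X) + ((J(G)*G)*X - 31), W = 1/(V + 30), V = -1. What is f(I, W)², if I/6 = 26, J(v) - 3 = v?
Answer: 808264900/841 ≈ 9.6108e+5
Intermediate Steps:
J(v) = 3 + v
I = 156 (I = 6*26 = 156)
W = 1/29 (W = 1/(-1 + 30) = 1/29 ≈ 0.034483)
f(G, X) = -31 + G + X + G*X*(3 + G) (f(G, X) = (G + X) + (((3 + G)*G)*X - 31) = (G + X) + ((G*(3 + G))*X - 31) = (G + X) + (G*X*(3 + G) - 31) = (G + X) + (-31 + G*X*(3 + G)) = -31 + G + X + G*X*(3 + G))
f(I, W)² = (-31 + 156 + 1/29 + 156*(1/29)*(3 + 156))² = (-31 + 156 + 1/29 + 156*(1/29)*159)² = (-31 + 156 + 1/29 + 24804/29)² = (28430/29)² = 808264900/841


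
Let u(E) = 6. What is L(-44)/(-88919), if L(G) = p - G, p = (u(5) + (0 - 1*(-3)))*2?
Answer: -62/88919 ≈ -0.00069726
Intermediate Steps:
p = 18 (p = (6 + (0 - 1*(-3)))*2 = (6 + (0 + 3))*2 = (6 + 3)*2 = 9*2 = 18)
L(G) = 18 - G
L(-44)/(-88919) = (18 - 1*(-44))/(-88919) = (18 + 44)*(-1/88919) = 62*(-1/88919) = -62/88919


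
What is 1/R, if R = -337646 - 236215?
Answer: -1/573861 ≈ -1.7426e-6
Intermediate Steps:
R = -573861
1/R = 1/(-573861) = -1/573861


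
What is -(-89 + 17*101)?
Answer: -1628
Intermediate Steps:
-(-89 + 17*101) = -(-89 + 1717) = -1*1628 = -1628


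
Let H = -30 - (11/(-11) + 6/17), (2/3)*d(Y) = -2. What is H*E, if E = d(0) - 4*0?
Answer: 1497/17 ≈ 88.059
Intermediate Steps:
d(Y) = -3 (d(Y) = (3/2)*(-2) = -3)
H = -499/17 (H = -30 - (11*(-1/11) + 6*(1/17)) = -30 - (-1 + 6/17) = -30 - 1*(-11/17) = -30 + 11/17 = -499/17 ≈ -29.353)
E = -3 (E = -3 - 4*0 = -3 + 0 = -3)
H*E = -499/17*(-3) = 1497/17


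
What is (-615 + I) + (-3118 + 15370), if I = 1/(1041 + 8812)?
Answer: 114659362/9853 ≈ 11637.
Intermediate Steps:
I = 1/9853 ≈ 0.00010149
(-615 + I) + (-3118 + 15370) = (-615 + 1/9853) + (-3118 + 15370) = -6059594/9853 + 12252 = 114659362/9853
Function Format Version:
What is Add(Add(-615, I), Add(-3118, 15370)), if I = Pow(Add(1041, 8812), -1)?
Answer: Rational(114659362, 9853) ≈ 11637.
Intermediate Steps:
I = Rational(1, 9853) (I = Pow(9853, -1) = Rational(1, 9853) ≈ 0.00010149)
Add(Add(-615, I), Add(-3118, 15370)) = Add(Add(-615, Rational(1, 9853)), Add(-3118, 15370)) = Add(Rational(-6059594, 9853), 12252) = Rational(114659362, 9853)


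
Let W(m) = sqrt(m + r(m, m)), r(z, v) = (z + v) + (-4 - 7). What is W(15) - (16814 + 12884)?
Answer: -29698 + sqrt(34) ≈ -29692.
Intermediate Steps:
r(z, v) = -11 + v + z (r(z, v) = (v + z) - 11 = -11 + v + z)
W(m) = sqrt(-11 + 3*m) (W(m) = sqrt(m + (-11 + m + m)) = sqrt(m + (-11 + 2*m)) = sqrt(-11 + 3*m))
W(15) - (16814 + 12884) = sqrt(-11 + 3*15) - (16814 + 12884) = sqrt(-11 + 45) - 1*29698 = sqrt(34) - 29698 = -29698 + sqrt(34)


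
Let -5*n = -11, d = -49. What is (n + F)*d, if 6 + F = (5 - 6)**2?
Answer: 686/5 ≈ 137.20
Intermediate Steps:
F = -5 (F = -6 + (5 - 6)**2 = -6 + (-1)**2 = -6 + 1 = -5)
n = 11/5 (n = -1/5*(-11) = 11/5 ≈ 2.2000)
(n + F)*d = (11/5 - 5)*(-49) = -14/5*(-49) = 686/5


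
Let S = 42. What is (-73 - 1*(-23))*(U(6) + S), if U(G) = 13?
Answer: -2750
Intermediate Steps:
(-73 - 1*(-23))*(U(6) + S) = (-73 - 1*(-23))*(13 + 42) = (-73 + 23)*55 = -50*55 = -2750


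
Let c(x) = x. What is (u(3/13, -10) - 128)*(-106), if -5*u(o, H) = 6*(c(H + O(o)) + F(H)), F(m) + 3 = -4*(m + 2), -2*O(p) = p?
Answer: 1038058/65 ≈ 15970.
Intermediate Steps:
O(p) = -p/2
F(m) = -11 - 4*m (F(m) = -3 - 4*(m + 2) = -3 - 4*(2 + m) = -3 + (-8 - 4*m) = -11 - 4*m)
u(o, H) = 66/5 + 3*o/5 + 18*H/5 (u(o, H) = -6*((H - o/2) + (-11 - 4*H))/5 = -6*(-11 - 3*H - o/2)/5 = -(-66 - 18*H - 3*o)/5 = 66/5 + 3*o/5 + 18*H/5)
(u(3/13, -10) - 128)*(-106) = ((66/5 + 3*(3/13)/5 + (18/5)*(-10)) - 128)*(-106) = ((66/5 + 3*(3*(1/13))/5 - 36) - 128)*(-106) = ((66/5 + (⅗)*(3/13) - 36) - 128)*(-106) = ((66/5 + 9/65 - 36) - 128)*(-106) = (-1473/65 - 128)*(-106) = -9793/65*(-106) = 1038058/65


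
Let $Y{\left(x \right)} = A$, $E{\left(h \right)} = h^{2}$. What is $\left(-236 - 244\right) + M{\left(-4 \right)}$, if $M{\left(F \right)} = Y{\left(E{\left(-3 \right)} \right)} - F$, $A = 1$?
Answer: $-475$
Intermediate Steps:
$Y{\left(x \right)} = 1$
$M{\left(F \right)} = 1 - F$
$\left(-236 - 244\right) + M{\left(-4 \right)} = \left(-236 - 244\right) + \left(1 - -4\right) = -480 + \left(1 + 4\right) = -480 + 5 = -475$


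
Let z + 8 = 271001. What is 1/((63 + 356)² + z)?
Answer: 1/446554 ≈ 2.2394e-6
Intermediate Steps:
z = 270993 (z = -8 + 271001 = 270993)
1/((63 + 356)² + z) = 1/((63 + 356)² + 270993) = 1/(419² + 270993) = 1/(175561 + 270993) = 1/446554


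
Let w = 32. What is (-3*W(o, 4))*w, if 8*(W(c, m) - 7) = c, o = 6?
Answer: -744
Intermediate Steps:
W(c, m) = 7 + c/8
(-3*W(o, 4))*w = -3*(7 + (⅛)*6)*32 = -3*(7 + ¾)*32 = -3*31/4*32 = -93/4*32 = -744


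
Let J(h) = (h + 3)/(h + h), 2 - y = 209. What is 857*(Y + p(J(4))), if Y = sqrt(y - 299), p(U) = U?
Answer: 5999/8 + 857*I*sqrt(506) ≈ 749.88 + 19278.0*I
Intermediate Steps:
y = -207 (y = 2 - 1*209 = 2 - 209 = -207)
J(h) = (3 + h)/(2*h) (J(h) = (3 + h)/((2*h)) = (3 + h)*(1/(2*h)) = (3 + h)/(2*h))
Y = I*sqrt(506) (Y = sqrt(-207 - 299) = sqrt(-506) = I*sqrt(506) ≈ 22.494*I)
857*(Y + p(J(4))) = 857*(I*sqrt(506) + (1/2)*(3 + 4)/4) = 857*(I*sqrt(506) + (1/2)*(1/4)*7) = 857*(I*sqrt(506) + 7/8) = 857*(7/8 + I*sqrt(506)) = 5999/8 + 857*I*sqrt(506)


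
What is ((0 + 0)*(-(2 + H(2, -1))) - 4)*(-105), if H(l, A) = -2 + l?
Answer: 420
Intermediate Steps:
((0 + 0)*(-(2 + H(2, -1))) - 4)*(-105) = ((0 + 0)*(-(2 + (-2 + 2))) - 4)*(-105) = (0*(-(2 + 0)) - 4)*(-105) = (0*(-1*2) - 4)*(-105) = (0*(-2) - 4)*(-105) = (0 - 4)*(-105) = -4*(-105) = 420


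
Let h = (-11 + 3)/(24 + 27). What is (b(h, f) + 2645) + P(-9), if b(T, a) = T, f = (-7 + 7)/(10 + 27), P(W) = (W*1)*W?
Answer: 139018/51 ≈ 2725.8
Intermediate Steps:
P(W) = W² (P(W) = W*W = W²)
f = 0 (f = 0/37 = 0*(1/37) = 0)
h = -8/51 ≈ -0.15686
(b(h, f) + 2645) + P(-9) = (-8/51 + 2645) + (-9)² = 134887/51 + 81 = 139018/51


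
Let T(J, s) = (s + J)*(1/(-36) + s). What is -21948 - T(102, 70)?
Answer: -305849/9 ≈ -33983.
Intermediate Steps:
T(J, s) = (-1/36 + s)*(J + s) (T(J, s) = (J + s)*(-1/36 + s) = (-1/36 + s)*(J + s))
-21948 - T(102, 70) = -21948 - (70**2 - 1/36*102 - 1/36*70 + 102*70) = -21948 - (4900 - 17/6 - 35/18 + 7140) = -21948 - 1*108317/9 = -21948 - 108317/9 = -305849/9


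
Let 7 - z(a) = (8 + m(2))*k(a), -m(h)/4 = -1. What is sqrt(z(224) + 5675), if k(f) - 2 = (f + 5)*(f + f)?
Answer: I*sqrt(1225446) ≈ 1107.0*I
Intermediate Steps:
k(f) = 2 + 2*f*(5 + f) (k(f) = 2 + (f + 5)*(f + f) = 2 + (5 + f)*(2*f) = 2 + 2*f*(5 + f))
m(h) = 4 (m(h) = -4*(-1) = 4)
z(a) = -17 - 120*a - 24*a**2 (z(a) = 7 - (8 + 4)*(2 + 2*a**2 + 10*a) = 7 - 12*(2 + 2*a**2 + 10*a) = 7 - (24 + 24*a**2 + 120*a) = 7 + (-24 - 120*a - 24*a**2) = -17 - 120*a - 24*a**2)
sqrt(z(224) + 5675) = sqrt((-17 - 120*224 - 24*224**2) + 5675) = sqrt((-17 - 26880 - 24*50176) + 5675) = sqrt((-17 - 26880 - 1204224) + 5675) = sqrt(-1231121 + 5675) = sqrt(-1225446) = I*sqrt(1225446)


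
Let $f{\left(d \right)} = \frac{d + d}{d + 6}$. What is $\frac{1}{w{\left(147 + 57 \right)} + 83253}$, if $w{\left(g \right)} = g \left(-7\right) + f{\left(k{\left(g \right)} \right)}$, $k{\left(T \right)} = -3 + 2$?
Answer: $\frac{5}{409123} \approx 1.2221 \cdot 10^{-5}$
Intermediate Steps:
$k{\left(T \right)} = -1$
$f{\left(d \right)} = \frac{2 d}{6 + d}$
$w{\left(g \right)} = - \frac{2}{5} - 7 g$ ($w{\left(g \right)} = g \left(-7\right) + 2 \left(-1\right) \frac{1}{6 - 1} = - 7 g + 2 \left(-1\right) \frac{1}{5} = - 7 g - \frac{2}{5} = - \frac{2}{5} - 7 g$)
$\frac{1}{w{\left(147 + 57 \right)} + 83253} = \frac{1}{\left(- \frac{2}{5} - 7 \left(147 + 57\right)\right) + 83253} = \frac{1}{\left(- \frac{2}{5} - 1428\right) + 83253} = \frac{1}{- \frac{7142}{5} + 83253} = \frac{1}{\frac{409123}{5}} = \frac{5}{409123}$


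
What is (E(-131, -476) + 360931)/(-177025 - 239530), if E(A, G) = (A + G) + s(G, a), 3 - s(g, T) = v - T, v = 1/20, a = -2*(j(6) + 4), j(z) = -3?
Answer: -7206499/8331100 ≈ -0.86501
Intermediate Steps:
a = -2 (a = -2*(-3 + 4) = -2*1 = -2)
v = 1/20 ≈ 0.050000
s(g, T) = 59/20 + T (s(g, T) = 3 - (1/20 - T) = 3 + (-1/20 + T) = 59/20 + T)
E(A, G) = 19/20 + A + G (E(A, G) = (A + G) + (59/20 - 2) = (A + G) + 19/20 = 19/20 + A + G)
(E(-131, -476) + 360931)/(-177025 - 239530) = ((19/20 - 131 - 476) + 360931)/(-177025 - 239530) = (-12121/20 + 360931)/(-416555) = (7206499/20)*(-1/416555) = -7206499/8331100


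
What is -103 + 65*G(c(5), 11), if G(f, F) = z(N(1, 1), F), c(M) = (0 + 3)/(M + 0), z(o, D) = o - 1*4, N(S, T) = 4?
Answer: -103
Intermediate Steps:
z(o, D) = -4 + o (z(o, D) = o - 4 = -4 + o)
c(M) = 3/M
G(f, F) = 0 (G(f, F) = -4 + 4 = 0)
-103 + 65*G(c(5), 11) = -103 + 65*0 = -103 + 0 = -103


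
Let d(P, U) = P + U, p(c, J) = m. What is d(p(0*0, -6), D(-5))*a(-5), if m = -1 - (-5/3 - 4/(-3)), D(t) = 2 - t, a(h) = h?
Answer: -95/3 ≈ -31.667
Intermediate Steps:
m = -⅔ (m = -1 - (-5*⅓ - 4*(-⅓)) = -1 - (-5/3 + 4/3) = -1 - 1*(-⅓) = -1 + ⅓ = -⅔ ≈ -0.66667)
p(c, J) = -⅔
d(p(0*0, -6), D(-5))*a(-5) = (-⅔ + (2 - 1*(-5)))*(-5) = (-⅔ + (2 + 5))*(-5) = (-⅔ + 7)*(-5) = (19/3)*(-5) = -95/3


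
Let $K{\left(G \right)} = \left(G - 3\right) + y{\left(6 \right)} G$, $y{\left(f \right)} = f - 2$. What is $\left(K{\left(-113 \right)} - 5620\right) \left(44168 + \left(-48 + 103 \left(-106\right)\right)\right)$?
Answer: $-205453976$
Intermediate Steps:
$y{\left(f \right)} = -2 + f$
$K{\left(G \right)} = -3 + 5 G$ ($K{\left(G \right)} = \left(G - 3\right) + \left(-2 + 6\right) G = \left(G - 3\right) + 4 G = \left(-3 + G\right) + 4 G = -3 + 5 G$)
$\left(K{\left(-113 \right)} - 5620\right) \left(44168 + \left(-48 + 103 \left(-106\right)\right)\right) = \left(\left(-3 + 5 \left(-113\right)\right) - 5620\right) \left(44168 + \left(-48 + 103 \left(-106\right)\right)\right) = \left(\left(-3 - 565\right) - 5620\right) \left(44168 - 10966\right) = \left(-568 - 5620\right) \left(44168 - 10966\right) = \left(-6188\right) 33202 = -205453976$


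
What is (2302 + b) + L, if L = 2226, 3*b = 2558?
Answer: 16142/3 ≈ 5380.7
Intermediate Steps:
b = 2558/3 (b = (⅓)*2558 = 2558/3 ≈ 852.67)
(2302 + b) + L = (2302 + 2558/3) + 2226 = 9464/3 + 2226 = 16142/3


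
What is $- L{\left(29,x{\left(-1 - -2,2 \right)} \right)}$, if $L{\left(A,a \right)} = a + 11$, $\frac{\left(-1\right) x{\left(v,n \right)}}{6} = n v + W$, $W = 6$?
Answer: $37$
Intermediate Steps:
$x{\left(v,n \right)} = -36 - 6 n v$ ($x{\left(v,n \right)} = - 6 \left(n v + 6\right) = - 6 \left(6 + n v\right) = -36 - 6 n v$)
$L{\left(A,a \right)} = 11 + a$
$- L{\left(29,x{\left(-1 - -2,2 \right)} \right)} = - (11 - \left(36 + 12 \left(-1 - -2\right)\right)) = - (11 - \left(36 + 12 \left(-1 + 2\right)\right)) = - (11 - \left(36 + 12 \cdot 1\right)) = - (11 - 48) = \left(-1\right) \left(-37\right) = 37$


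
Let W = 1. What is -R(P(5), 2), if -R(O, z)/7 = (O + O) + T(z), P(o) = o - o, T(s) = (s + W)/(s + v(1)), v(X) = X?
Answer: 7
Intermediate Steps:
T(s) = 1 (T(s) = (s + 1)/(s + 1) = (1 + s)/(1 + s) = 1)
P(o) = 0
R(O, z) = -7 - 14*O (R(O, z) = -7*((O + O) + 1) = -7*(2*O + 1) = -7*(1 + 2*O) = -7 - 14*O)
-R(P(5), 2) = -(-7 - 14*0) = -(-7 + 0) = -1*(-7) = 7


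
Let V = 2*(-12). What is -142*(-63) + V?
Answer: 8922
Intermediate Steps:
V = -24
-142*(-63) + V = -142*(-63) - 24 = 8946 - 24 = 8922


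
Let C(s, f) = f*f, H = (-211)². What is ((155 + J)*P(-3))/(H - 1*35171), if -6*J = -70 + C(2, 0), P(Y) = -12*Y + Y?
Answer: 10/17 ≈ 0.58823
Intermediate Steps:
H = 44521
C(s, f) = f²
P(Y) = -11*Y
J = 35/3 (J = -(-70 + 0²)/6 = -(-70 + 0)/6 = -⅙*(-70) = 35/3 ≈ 11.667)
((155 + J)*P(-3))/(H - 1*35171) = ((155 + 35/3)*(-11*(-3)))/(44521 - 1*35171) = ((500/3)*33)/(44521 - 35171) = 5500/9350 = 5500*(1/9350) = 10/17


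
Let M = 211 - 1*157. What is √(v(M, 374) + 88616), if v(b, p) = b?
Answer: √88670 ≈ 297.77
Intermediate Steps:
M = 54 (M = 211 - 157 = 54)
√(v(M, 374) + 88616) = √(54 + 88616) = √88670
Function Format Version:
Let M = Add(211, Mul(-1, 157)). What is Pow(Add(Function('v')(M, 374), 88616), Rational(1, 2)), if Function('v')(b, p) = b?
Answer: Pow(88670, Rational(1, 2)) ≈ 297.77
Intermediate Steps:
M = 54 (M = Add(211, -157) = 54)
Pow(Add(Function('v')(M, 374), 88616), Rational(1, 2)) = Pow(Add(54, 88616), Rational(1, 2)) = Pow(88670, Rational(1, 2))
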